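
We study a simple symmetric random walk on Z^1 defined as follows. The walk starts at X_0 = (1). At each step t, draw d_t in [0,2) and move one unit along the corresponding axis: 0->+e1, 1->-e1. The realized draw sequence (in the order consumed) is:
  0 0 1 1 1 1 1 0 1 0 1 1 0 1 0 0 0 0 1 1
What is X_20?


(-1)

t=0: X=(1), d=0 → +e1, X_1=(2)
t=1: X=(2), d=0 → +e1, X_2=(3)
t=2: X=(3), d=1 → -e1, X_3=(2)
t=3: X=(2), d=1 → -e1, X_4=(1)
t=4: X=(1), d=1 → -e1, X_5=(0)
t=5: X=(0), d=1 → -e1, X_6=(-1)
t=6: X=(-1), d=1 → -e1, X_7=(-2)
t=7: X=(-2), d=0 → +e1, X_8=(-1)
t=8: X=(-1), d=1 → -e1, X_9=(-2)
t=9: X=(-2), d=0 → +e1, X_10=(-1)
t=10: X=(-1), d=1 → -e1, X_11=(-2)
t=11: X=(-2), d=1 → -e1, X_12=(-3)
t=12: X=(-3), d=0 → +e1, X_13=(-2)
t=13: X=(-2), d=1 → -e1, X_14=(-3)
t=14: X=(-3), d=0 → +e1, X_15=(-2)
t=15: X=(-2), d=0 → +e1, X_16=(-1)
t=16: X=(-1), d=0 → +e1, X_17=(0)
t=17: X=(0), d=0 → +e1, X_18=(1)
t=18: X=(1), d=1 → -e1, X_19=(0)
t=19: X=(0), d=1 → -e1, X_20=(-1)


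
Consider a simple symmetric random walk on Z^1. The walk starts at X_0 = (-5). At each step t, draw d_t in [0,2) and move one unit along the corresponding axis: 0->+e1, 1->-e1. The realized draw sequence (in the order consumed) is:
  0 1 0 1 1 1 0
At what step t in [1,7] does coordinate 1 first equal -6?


5

t=0: X=(-5), d=0 → +e1, X_1=(-4)
t=1: X=(-4), d=1 → -e1, X_2=(-5)
t=2: X=(-5), d=0 → +e1, X_3=(-4)
t=3: X=(-4), d=1 → -e1, X_4=(-5)
t=4: X=(-5), d=1 → -e1, X_5=(-6)
t=5: X=(-6), d=1 → -e1, X_6=(-7)
t=6: X=(-7), d=0 → +e1, X_7=(-6)


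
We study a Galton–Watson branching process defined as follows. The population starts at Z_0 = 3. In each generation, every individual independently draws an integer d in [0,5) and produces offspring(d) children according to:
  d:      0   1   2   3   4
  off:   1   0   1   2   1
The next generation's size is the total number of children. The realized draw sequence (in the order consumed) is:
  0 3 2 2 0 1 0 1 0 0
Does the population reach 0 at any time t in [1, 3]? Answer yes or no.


no

gen 0: Z_0=3, draws=[0, 3, 2], offspring=[1, 2, 1], Z_1=4
gen 1: Z_1=4, draws=[2, 0, 1, 0], offspring=[1, 1, 0, 1], Z_2=3
gen 2: Z_2=3, draws=[1, 0, 0], offspring=[0, 1, 1], Z_3=2


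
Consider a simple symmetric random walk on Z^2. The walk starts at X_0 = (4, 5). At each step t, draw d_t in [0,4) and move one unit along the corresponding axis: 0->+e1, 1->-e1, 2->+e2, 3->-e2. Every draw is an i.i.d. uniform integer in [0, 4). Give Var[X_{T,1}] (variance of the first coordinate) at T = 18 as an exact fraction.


9

Outcome values over d=0..3: [1, -1, 0, 0]
Σy = 0, Σy² = 2, M = 4
μ = 0/4 = 0,  σ² = 2/4 − (0)² = 1/2
Independent increments: Var[X_18] = 18·σ² = 18·(1/2) = 9


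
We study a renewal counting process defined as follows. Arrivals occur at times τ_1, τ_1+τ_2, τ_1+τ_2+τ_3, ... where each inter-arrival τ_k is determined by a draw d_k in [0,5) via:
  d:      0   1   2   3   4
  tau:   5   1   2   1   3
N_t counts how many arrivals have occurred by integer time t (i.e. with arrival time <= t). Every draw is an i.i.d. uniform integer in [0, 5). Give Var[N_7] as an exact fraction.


Inter-arrival values over d=0..4: [5, 1, 2, 1, 3]
Each d has probability 1/5, so the pmf of τ is: f(1) = 2/5, f(2) = 1/5, f(3) = 1/5, f(5) = 1/5
Let p_n(j) = P(N_n = j), with p_0 = [1]. Condition on τ_1: p_n(0) = P(τ > n), and for j >= 1, p_n(j) = Σ_{k<=n} f(k)·p_{n−k}(j−1)
p_1 = [3/5, 2/5]  (j = 0..1)
p_2 = [2/5, 11/25, 4/25]  (j = 0..2)
p_3 = [1/5, 12/25, 32/125, 8/125]  (j = 0..3)
p_4 = [1/5, 7/25, 9/25, 84/625, 16/625]  (j = 0..4)
p_5 = [0, 2/5, 37/125, 142/625, 208/3125, 32/3125]  (j = 0..5)
p_6 = [0, 1/5, 49/125, 151/625, 408/3125, 496/15625, 64/15625]  (j = 0..6)
p_7 = [0, 3/25, 38/125, 8/25, 528/3125, 1104/15625, 1152/78125, 128/78125]  (j = 0..7)
E[N_7] = Σ j·p_7(j) = 220083/78125;  E[N_7²] = Σ j²·p_7(j) = 726319/78125
Var[N_7] = 726319/78125 − (220083/78125)² = 8307144986/6103515625

8307144986/6103515625


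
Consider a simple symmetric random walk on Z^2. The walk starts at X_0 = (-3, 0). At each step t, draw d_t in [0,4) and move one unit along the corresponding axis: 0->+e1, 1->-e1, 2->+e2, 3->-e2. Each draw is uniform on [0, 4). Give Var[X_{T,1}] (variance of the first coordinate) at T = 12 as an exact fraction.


Outcome values over d=0..3: [1, -1, 0, 0]
Σy = 0, Σy² = 2, M = 4
μ = 0/4 = 0,  σ² = 2/4 − (0)² = 1/2
Independent increments: Var[X_12] = 12·σ² = 12·(1/2) = 6

6


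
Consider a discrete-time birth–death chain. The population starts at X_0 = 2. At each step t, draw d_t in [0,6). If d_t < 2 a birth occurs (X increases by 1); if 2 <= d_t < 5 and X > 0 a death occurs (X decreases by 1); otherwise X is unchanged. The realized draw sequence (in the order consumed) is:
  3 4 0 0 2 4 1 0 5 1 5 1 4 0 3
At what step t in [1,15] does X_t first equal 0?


2

t=0: X=2, d=3 → death, X_1=1
t=1: X=1, d=4 → death, X_2=0
t=2: X=0, d=0 → birth, X_3=1
t=3: X=1, d=0 → birth, X_4=2
t=4: X=2, d=2 → death, X_5=1
t=5: X=1, d=4 → death, X_6=0
t=6: X=0, d=1 → birth, X_7=1
t=7: X=1, d=0 → birth, X_8=2
t=8: X=2, d=5 → hold, X_9=2
t=9: X=2, d=1 → birth, X_10=3
t=10: X=3, d=5 → hold, X_11=3
t=11: X=3, d=1 → birth, X_12=4
t=12: X=4, d=4 → death, X_13=3
t=13: X=3, d=0 → birth, X_14=4
t=14: X=4, d=3 → death, X_15=3


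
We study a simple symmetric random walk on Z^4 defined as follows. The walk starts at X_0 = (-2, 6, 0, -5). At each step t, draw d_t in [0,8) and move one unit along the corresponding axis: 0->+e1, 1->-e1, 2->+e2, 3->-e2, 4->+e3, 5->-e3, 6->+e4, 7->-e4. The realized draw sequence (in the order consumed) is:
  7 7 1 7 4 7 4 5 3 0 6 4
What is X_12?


(-2, 5, 2, -8)

t=0: X=(-2, 6, 0, -5), d=7 → -e4, X_1=(-2, 6, 0, -6)
t=1: X=(-2, 6, 0, -6), d=7 → -e4, X_2=(-2, 6, 0, -7)
t=2: X=(-2, 6, 0, -7), d=1 → -e1, X_3=(-3, 6, 0, -7)
t=3: X=(-3, 6, 0, -7), d=7 → -e4, X_4=(-3, 6, 0, -8)
t=4: X=(-3, 6, 0, -8), d=4 → +e3, X_5=(-3, 6, 1, -8)
t=5: X=(-3, 6, 1, -8), d=7 → -e4, X_6=(-3, 6, 1, -9)
t=6: X=(-3, 6, 1, -9), d=4 → +e3, X_7=(-3, 6, 2, -9)
t=7: X=(-3, 6, 2, -9), d=5 → -e3, X_8=(-3, 6, 1, -9)
t=8: X=(-3, 6, 1, -9), d=3 → -e2, X_9=(-3, 5, 1, -9)
t=9: X=(-3, 5, 1, -9), d=0 → +e1, X_10=(-2, 5, 1, -9)
t=10: X=(-2, 5, 1, -9), d=6 → +e4, X_11=(-2, 5, 1, -8)
t=11: X=(-2, 5, 1, -8), d=4 → +e3, X_12=(-2, 5, 2, -8)


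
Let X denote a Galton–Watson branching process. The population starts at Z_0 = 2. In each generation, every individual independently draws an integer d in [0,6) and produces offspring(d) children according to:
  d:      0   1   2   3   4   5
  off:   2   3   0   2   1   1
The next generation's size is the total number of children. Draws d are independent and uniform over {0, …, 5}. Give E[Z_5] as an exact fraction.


Outcome values over d=0..5: [2, 3, 0, 2, 1, 1]
Σy = 9, Σy² = 19, M = 6
μ = 9/6 = 3/2,  σ² = 19/6 − (3/2)² = 11/12
E[Z_0] = 2
E[Z_1] = 3/2·E[Z_0] = 3
E[Z_2] = 3/2·E[Z_1] = 9/2
E[Z_3] = 3/2·E[Z_2] = 27/4
E[Z_4] = 3/2·E[Z_3] = 81/8
E[Z_5] = 3/2·E[Z_4] = 243/16

243/16


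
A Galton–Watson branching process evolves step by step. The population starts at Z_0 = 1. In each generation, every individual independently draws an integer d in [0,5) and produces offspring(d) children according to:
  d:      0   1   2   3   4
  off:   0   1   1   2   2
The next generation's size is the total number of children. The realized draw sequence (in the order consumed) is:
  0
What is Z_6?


gen 0: Z_0=1, draws=[0], offspring=[0], Z_1=0
gen 1: Z_1=0, draws=[], offspring=[], Z_2=0
gen 2: Z_2=0, draws=[], offspring=[], Z_3=0
gen 3: Z_3=0, draws=[], offspring=[], Z_4=0
gen 4: Z_4=0, draws=[], offspring=[], Z_5=0
gen 5: Z_5=0, draws=[], offspring=[], Z_6=0

0


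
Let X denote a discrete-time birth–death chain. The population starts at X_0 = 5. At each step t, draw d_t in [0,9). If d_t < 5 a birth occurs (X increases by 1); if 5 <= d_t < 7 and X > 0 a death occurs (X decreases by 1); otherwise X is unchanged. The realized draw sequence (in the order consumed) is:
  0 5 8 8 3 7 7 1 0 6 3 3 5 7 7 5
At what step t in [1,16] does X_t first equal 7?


t=0: X=5, d=0 → birth, X_1=6
t=1: X=6, d=5 → death, X_2=5
t=2: X=5, d=8 → hold, X_3=5
t=3: X=5, d=8 → hold, X_4=5
t=4: X=5, d=3 → birth, X_5=6
t=5: X=6, d=7 → hold, X_6=6
t=6: X=6, d=7 → hold, X_7=6
t=7: X=6, d=1 → birth, X_8=7
t=8: X=7, d=0 → birth, X_9=8
t=9: X=8, d=6 → death, X_10=7
t=10: X=7, d=3 → birth, X_11=8
t=11: X=8, d=3 → birth, X_12=9
t=12: X=9, d=5 → death, X_13=8
t=13: X=8, d=7 → hold, X_14=8
t=14: X=8, d=7 → hold, X_15=8
t=15: X=8, d=5 → death, X_16=7

8


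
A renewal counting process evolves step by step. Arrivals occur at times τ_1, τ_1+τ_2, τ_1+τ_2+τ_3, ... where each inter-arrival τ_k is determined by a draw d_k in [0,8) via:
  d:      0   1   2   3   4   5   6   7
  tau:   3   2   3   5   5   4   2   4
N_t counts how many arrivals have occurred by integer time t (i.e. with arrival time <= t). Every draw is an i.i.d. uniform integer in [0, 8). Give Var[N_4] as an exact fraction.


Inter-arrival values over d=0..7: [3, 2, 3, 5, 5, 4, 2, 4]
Each d has probability 1/8, so the pmf of τ is: f(2) = 1/4, f(3) = 1/4, f(4) = 1/4, f(5) = 1/4
Let p_n(j) = P(N_n = j), with p_0 = [1]. Condition on τ_1: p_n(0) = P(τ > n), and for j >= 1, p_n(j) = Σ_{k<=n} f(k)·p_{n−k}(j−1)
p_1 = [1]  (j = 0)
p_2 = [3/4, 1/4]  (j = 0..1)
p_3 = [1/2, 1/2]  (j = 0..1)
p_4 = [1/4, 11/16, 1/16]  (j = 0..2)
E[N_4] = Σ j·p_4(j) = 13/16;  E[N_4²] = Σ j²·p_4(j) = 15/16
Var[N_4] = 15/16 − (13/16)² = 71/256

71/256


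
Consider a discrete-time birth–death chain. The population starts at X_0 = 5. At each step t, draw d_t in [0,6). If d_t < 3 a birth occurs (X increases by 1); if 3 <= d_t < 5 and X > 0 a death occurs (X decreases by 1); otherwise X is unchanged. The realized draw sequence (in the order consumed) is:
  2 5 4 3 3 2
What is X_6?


4

t=0: X=5, d=2 → birth, X_1=6
t=1: X=6, d=5 → hold, X_2=6
t=2: X=6, d=4 → death, X_3=5
t=3: X=5, d=3 → death, X_4=4
t=4: X=4, d=3 → death, X_5=3
t=5: X=3, d=2 → birth, X_6=4


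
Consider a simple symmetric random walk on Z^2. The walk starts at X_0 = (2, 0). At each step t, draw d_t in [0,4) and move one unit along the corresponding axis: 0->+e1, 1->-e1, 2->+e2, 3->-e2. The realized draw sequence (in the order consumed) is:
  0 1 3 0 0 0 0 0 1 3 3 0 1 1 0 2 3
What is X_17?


t=0: X=(2, 0), d=0 → +e1, X_1=(3, 0)
t=1: X=(3, 0), d=1 → -e1, X_2=(2, 0)
t=2: X=(2, 0), d=3 → -e2, X_3=(2, -1)
t=3: X=(2, -1), d=0 → +e1, X_4=(3, -1)
t=4: X=(3, -1), d=0 → +e1, X_5=(4, -1)
t=5: X=(4, -1), d=0 → +e1, X_6=(5, -1)
t=6: X=(5, -1), d=0 → +e1, X_7=(6, -1)
t=7: X=(6, -1), d=0 → +e1, X_8=(7, -1)
t=8: X=(7, -1), d=1 → -e1, X_9=(6, -1)
t=9: X=(6, -1), d=3 → -e2, X_10=(6, -2)
t=10: X=(6, -2), d=3 → -e2, X_11=(6, -3)
t=11: X=(6, -3), d=0 → +e1, X_12=(7, -3)
t=12: X=(7, -3), d=1 → -e1, X_13=(6, -3)
t=13: X=(6, -3), d=1 → -e1, X_14=(5, -3)
t=14: X=(5, -3), d=0 → +e1, X_15=(6, -3)
t=15: X=(6, -3), d=2 → +e2, X_16=(6, -2)
t=16: X=(6, -2), d=3 → -e2, X_17=(6, -3)

(6, -3)


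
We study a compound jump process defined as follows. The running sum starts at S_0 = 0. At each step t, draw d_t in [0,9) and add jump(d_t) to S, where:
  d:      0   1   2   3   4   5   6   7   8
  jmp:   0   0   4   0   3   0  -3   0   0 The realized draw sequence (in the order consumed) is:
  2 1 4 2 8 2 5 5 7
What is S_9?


15

t=0: S=0, d=2, jump=4, S_1=4
t=1: S=4, d=1, jump=0, S_2=4
t=2: S=4, d=4, jump=3, S_3=7
t=3: S=7, d=2, jump=4, S_4=11
t=4: S=11, d=8, jump=0, S_5=11
t=5: S=11, d=2, jump=4, S_6=15
t=6: S=15, d=5, jump=0, S_7=15
t=7: S=15, d=5, jump=0, S_8=15
t=8: S=15, d=7, jump=0, S_9=15


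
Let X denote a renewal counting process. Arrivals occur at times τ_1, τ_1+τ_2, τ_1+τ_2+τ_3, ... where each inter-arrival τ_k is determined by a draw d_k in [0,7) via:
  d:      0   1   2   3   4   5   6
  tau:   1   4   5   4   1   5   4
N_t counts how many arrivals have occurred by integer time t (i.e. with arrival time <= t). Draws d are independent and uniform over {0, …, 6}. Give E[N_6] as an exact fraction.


191437/117649

Inter-arrival values over d=0..6: [1, 4, 5, 4, 1, 5, 4]
Each d has probability 1/7, so the pmf of τ is: f(1) = 2/7, f(4) = 3/7, f(5) = 2/7
Renewal equation for m(n) = E[N_n]: condition on τ_1 = k (if k <= n, one arrival plus a fresh copy on the remaining n−k steps): m(n) = F(n) + Σ_{k<=n} f(k)·m(n−k), where F(n) = P(τ <= n) and m(0) = 0
m(1) = F(1) = 2/7
m(2) = F(2) + f(1)·m(1) = 2/7 + 2/7·2/7 = 18/49
m(3) = F(3) + f(1)·m(2) = 2/7 + 2/7·18/49 = 134/343
m(4) = F(4) + f(1)·m(3) = 5/7 + 2/7·134/343 = 1983/2401
m(5) = F(5) + f(1)·m(4) + f(4)·m(1) = 1 + 2/7·1983/2401 + 3/7·2/7 = 22831/16807
m(6) = F(6) + f(1)·m(5) + f(4)·m(2) + f(5)·m(1) = 1 + 2/7·22831/16807 + 3/7·18/49 + 2/7·2/7 = 191437/117649
E[N_6] = m(6) = 191437/117649


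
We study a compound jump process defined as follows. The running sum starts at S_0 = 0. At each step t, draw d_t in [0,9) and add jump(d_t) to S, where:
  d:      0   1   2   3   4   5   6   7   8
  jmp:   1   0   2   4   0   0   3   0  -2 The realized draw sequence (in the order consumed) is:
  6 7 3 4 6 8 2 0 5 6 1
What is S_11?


t=0: S=0, d=6, jump=3, S_1=3
t=1: S=3, d=7, jump=0, S_2=3
t=2: S=3, d=3, jump=4, S_3=7
t=3: S=7, d=4, jump=0, S_4=7
t=4: S=7, d=6, jump=3, S_5=10
t=5: S=10, d=8, jump=-2, S_6=8
t=6: S=8, d=2, jump=2, S_7=10
t=7: S=10, d=0, jump=1, S_8=11
t=8: S=11, d=5, jump=0, S_9=11
t=9: S=11, d=6, jump=3, S_10=14
t=10: S=14, d=1, jump=0, S_11=14

14


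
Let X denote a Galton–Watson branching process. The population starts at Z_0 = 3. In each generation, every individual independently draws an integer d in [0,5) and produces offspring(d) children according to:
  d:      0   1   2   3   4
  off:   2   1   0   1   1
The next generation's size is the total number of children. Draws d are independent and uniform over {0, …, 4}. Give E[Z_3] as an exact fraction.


Outcome values over d=0..4: [2, 1, 0, 1, 1]
Σy = 5, Σy² = 7, M = 5
μ = 5/5 = 1,  σ² = 7/5 − (1)² = 2/5
E[Z_0] = 3
E[Z_1] = 1·E[Z_0] = 3
E[Z_2] = 1·E[Z_1] = 3
E[Z_3] = 1·E[Z_2] = 3

3


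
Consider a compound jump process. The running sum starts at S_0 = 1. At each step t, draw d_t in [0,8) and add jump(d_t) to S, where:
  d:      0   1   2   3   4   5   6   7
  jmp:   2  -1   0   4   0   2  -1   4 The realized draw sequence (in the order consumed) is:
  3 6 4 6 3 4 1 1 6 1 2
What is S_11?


3

t=0: S=1, d=3, jump=4, S_1=5
t=1: S=5, d=6, jump=-1, S_2=4
t=2: S=4, d=4, jump=0, S_3=4
t=3: S=4, d=6, jump=-1, S_4=3
t=4: S=3, d=3, jump=4, S_5=7
t=5: S=7, d=4, jump=0, S_6=7
t=6: S=7, d=1, jump=-1, S_7=6
t=7: S=6, d=1, jump=-1, S_8=5
t=8: S=5, d=6, jump=-1, S_9=4
t=9: S=4, d=1, jump=-1, S_10=3
t=10: S=3, d=2, jump=0, S_11=3


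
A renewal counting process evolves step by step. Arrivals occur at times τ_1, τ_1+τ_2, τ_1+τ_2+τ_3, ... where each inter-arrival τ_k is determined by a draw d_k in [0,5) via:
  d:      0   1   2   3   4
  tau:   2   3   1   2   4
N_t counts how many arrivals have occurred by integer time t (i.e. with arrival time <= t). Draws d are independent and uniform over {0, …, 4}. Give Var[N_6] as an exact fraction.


Inter-arrival values over d=0..4: [2, 3, 1, 2, 4]
Each d has probability 1/5, so the pmf of τ is: f(1) = 1/5, f(2) = 2/5, f(3) = 1/5, f(4) = 1/5
Let p_n(j) = P(N_n = j), with p_0 = [1]. Condition on τ_1: p_n(0) = P(τ > n), and for j >= 1, p_n(j) = Σ_{k<=n} f(k)·p_{n−k}(j−1)
p_1 = [4/5, 1/5]  (j = 0..1)
p_2 = [2/5, 14/25, 1/25]  (j = 0..2)
p_3 = [1/5, 3/5, 24/125, 1/125]  (j = 0..3)
p_4 = [0, 14/25, 48/125, 34/625, 1/625]  (j = 0..4)
p_5 = [0, 8/25, 63/125, 101/625, 44/3125, 1/3125]  (j = 0..5)
p_6 = [0, 3/25, 13/25, 188/625, 174/3125, 54/15625, 1/15625]  (j = 0..6)
E[N_6] = Σ j·p_6(j) = 35981/15625;  E[N_6²] = Σ j²·p_6(j) = 91981/15625
Var[N_6] = 91981/15625 − (35981/15625)² = 142570764/244140625

142570764/244140625


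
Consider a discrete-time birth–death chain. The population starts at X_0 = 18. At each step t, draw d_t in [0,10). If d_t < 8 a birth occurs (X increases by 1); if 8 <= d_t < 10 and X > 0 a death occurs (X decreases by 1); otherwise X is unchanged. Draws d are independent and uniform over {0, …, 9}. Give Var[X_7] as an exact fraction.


112/25

X can drop by at most 1 per step and X_0 = 18 > T = 7, so X_t >= 18 − t >= 11 > 0 for every t <= 7: the floor at 0 (the 'and X > 0' condition) never binds. Hence X_7 = X_0 + Σ_{t<7} Y_t with i.i.d. increments Y_t = y(d_t) ∈ {+1, −1, 0}.
Outcome values over d=0..9: [1, 1, 1, 1, 1, 1, 1, 1, -1, -1]
Σy = 6, Σy² = 10, M = 10
μ = 6/10 = 3/5,  σ² = 10/10 − (3/5)² = 16/25
Independent increments: Var[X_7] = 7·σ² = 7·(16/25) = 112/25


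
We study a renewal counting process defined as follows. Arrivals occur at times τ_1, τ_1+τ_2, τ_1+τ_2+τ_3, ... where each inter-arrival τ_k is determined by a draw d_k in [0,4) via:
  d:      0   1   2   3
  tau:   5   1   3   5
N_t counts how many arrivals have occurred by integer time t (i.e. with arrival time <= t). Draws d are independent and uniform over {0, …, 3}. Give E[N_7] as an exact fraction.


Inter-arrival values over d=0..3: [5, 1, 3, 5]
Each d has probability 1/4, so the pmf of τ is: f(1) = 1/4, f(3) = 1/4, f(5) = 1/2
Renewal equation for m(n) = E[N_n]: condition on τ_1 = k (if k <= n, one arrival plus a fresh copy on the remaining n−k steps): m(n) = F(n) + Σ_{k<=n} f(k)·m(n−k), where F(n) = P(τ <= n) and m(0) = 0
m(1) = F(1) = 1/4
m(2) = F(2) + f(1)·m(1) = 1/4 + 1/4·1/4 = 5/16
m(3) = F(3) + f(1)·m(2) = 1/2 + 1/4·5/16 = 37/64
m(4) = F(4) + f(1)·m(3) + f(3)·m(1) = 1/2 + 1/4·37/64 + 1/4·1/4 = 181/256
m(5) = F(5) + f(1)·m(4) + f(3)·m(2) = 1 + 1/4·181/256 + 1/4·5/16 = 1285/1024
m(6) = F(6) + f(1)·m(5) + f(3)·m(3) + f(5)·m(1) = 1 + 1/4·1285/1024 + 1/4·37/64 + 1/2·1/4 = 6485/4096
m(7) = F(7) + f(1)·m(6) + f(3)·m(4) + f(5)·m(2) = 1 + 1/4·6485/4096 + 1/4·181/256 + 1/2·5/16 = 28325/16384
E[N_7] = m(7) = 28325/16384

28325/16384


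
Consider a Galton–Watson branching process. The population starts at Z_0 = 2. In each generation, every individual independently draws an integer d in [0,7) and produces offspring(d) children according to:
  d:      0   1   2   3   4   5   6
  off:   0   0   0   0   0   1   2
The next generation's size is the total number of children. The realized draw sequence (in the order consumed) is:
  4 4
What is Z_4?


0

gen 0: Z_0=2, draws=[4, 4], offspring=[0, 0], Z_1=0
gen 1: Z_1=0, draws=[], offspring=[], Z_2=0
gen 2: Z_2=0, draws=[], offspring=[], Z_3=0
gen 3: Z_3=0, draws=[], offspring=[], Z_4=0


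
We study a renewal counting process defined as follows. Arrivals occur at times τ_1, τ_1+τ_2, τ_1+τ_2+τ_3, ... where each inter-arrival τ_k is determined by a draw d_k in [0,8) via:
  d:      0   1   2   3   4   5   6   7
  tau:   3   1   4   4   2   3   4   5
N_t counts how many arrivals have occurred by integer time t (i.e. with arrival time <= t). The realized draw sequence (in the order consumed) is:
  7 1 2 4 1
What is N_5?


1

draw d_1=7: τ_1=5, arrival time A_1=5
draw d_2=1: τ_2=1, arrival time A_2=6
draw d_3=2: τ_3=4, arrival time A_3=10
draw d_4=4: τ_4=2, arrival time A_4=12
draw d_5=1: τ_5=1, arrival time A_5=13
N_t over t=0..5: 0:0 1:0 2:0 3:0 4:0 5:1


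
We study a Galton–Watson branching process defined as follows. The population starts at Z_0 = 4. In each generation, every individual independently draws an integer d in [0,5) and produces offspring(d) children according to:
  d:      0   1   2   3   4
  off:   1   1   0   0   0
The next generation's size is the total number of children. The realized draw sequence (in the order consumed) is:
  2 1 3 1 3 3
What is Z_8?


gen 0: Z_0=4, draws=[2, 1, 3, 1], offspring=[0, 1, 0, 1], Z_1=2
gen 1: Z_1=2, draws=[3, 3], offspring=[0, 0], Z_2=0
gen 2: Z_2=0, draws=[], offspring=[], Z_3=0
gen 3: Z_3=0, draws=[], offspring=[], Z_4=0
gen 4: Z_4=0, draws=[], offspring=[], Z_5=0
gen 5: Z_5=0, draws=[], offspring=[], Z_6=0
gen 6: Z_6=0, draws=[], offspring=[], Z_7=0
gen 7: Z_7=0, draws=[], offspring=[], Z_8=0

0


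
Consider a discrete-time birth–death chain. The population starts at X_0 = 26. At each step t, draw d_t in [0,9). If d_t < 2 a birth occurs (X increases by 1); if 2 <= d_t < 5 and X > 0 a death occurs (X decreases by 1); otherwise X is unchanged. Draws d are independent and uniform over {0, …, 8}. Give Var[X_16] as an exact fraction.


704/81

X can drop by at most 1 per step and X_0 = 26 > T = 16, so X_t >= 26 − t >= 10 > 0 for every t <= 16: the floor at 0 (the 'and X > 0' condition) never binds. Hence X_16 = X_0 + Σ_{t<16} Y_t with i.i.d. increments Y_t = y(d_t) ∈ {+1, −1, 0}.
Outcome values over d=0..8: [1, 1, -1, -1, -1, 0, 0, 0, 0]
Σy = -1, Σy² = 5, M = 9
μ = -1/9 = -1/9,  σ² = 5/9 − (-1/9)² = 44/81
Independent increments: Var[X_16] = 16·σ² = 16·(44/81) = 704/81


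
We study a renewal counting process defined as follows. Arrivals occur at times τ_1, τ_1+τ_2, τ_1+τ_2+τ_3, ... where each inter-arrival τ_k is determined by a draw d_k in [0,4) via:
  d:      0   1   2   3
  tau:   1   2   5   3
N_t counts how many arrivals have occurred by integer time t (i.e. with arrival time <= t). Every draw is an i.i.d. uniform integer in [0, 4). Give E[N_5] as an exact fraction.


Inter-arrival values over d=0..3: [1, 2, 5, 3]
Each d has probability 1/4, so the pmf of τ is: f(1) = 1/4, f(2) = 1/4, f(3) = 1/4, f(5) = 1/4
Renewal equation for m(n) = E[N_n]: condition on τ_1 = k (if k <= n, one arrival plus a fresh copy on the remaining n−k steps): m(n) = F(n) + Σ_{k<=n} f(k)·m(n−k), where F(n) = P(τ <= n) and m(0) = 0
m(1) = F(1) = 1/4
m(2) = F(2) + f(1)·m(1) = 1/2 + 1/4·1/4 = 9/16
m(3) = F(3) + f(1)·m(2) + f(2)·m(1) = 3/4 + 1/4·9/16 + 1/4·1/4 = 61/64
m(4) = F(4) + f(1)·m(3) + f(2)·m(2) + f(3)·m(1) = 3/4 + 1/4·61/64 + 1/4·9/16 + 1/4·1/4 = 305/256
m(5) = F(5) + f(1)·m(4) + f(2)·m(3) + f(3)·m(2) = 1 + 1/4·305/256 + 1/4·61/64 + 1/4·9/16 = 1717/1024
E[N_5] = m(5) = 1717/1024

1717/1024


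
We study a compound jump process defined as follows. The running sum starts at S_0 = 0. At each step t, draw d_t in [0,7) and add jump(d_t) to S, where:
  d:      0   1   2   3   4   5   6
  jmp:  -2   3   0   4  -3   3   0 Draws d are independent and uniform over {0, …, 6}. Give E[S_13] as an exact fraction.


Outcome values over d=0..6: [-2, 3, 0, 4, -3, 3, 0]
Σy = 5, Σy² = 47, M = 7
μ = 5/7 = 5/7,  σ² = 47/7 − (5/7)² = 304/49
E[S_13] = 0 + 13·(5/7) = 65/7

65/7


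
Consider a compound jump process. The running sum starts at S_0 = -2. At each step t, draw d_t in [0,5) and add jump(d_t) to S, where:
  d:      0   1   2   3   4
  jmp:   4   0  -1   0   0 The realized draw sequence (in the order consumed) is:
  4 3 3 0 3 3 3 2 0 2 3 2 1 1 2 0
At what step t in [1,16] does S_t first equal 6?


t=0: S=-2, d=4, jump=0, S_1=-2
t=1: S=-2, d=3, jump=0, S_2=-2
t=2: S=-2, d=3, jump=0, S_3=-2
t=3: S=-2, d=0, jump=4, S_4=2
t=4: S=2, d=3, jump=0, S_5=2
t=5: S=2, d=3, jump=0, S_6=2
t=6: S=2, d=3, jump=0, S_7=2
t=7: S=2, d=2, jump=-1, S_8=1
t=8: S=1, d=0, jump=4, S_9=5
t=9: S=5, d=2, jump=-1, S_10=4
t=10: S=4, d=3, jump=0, S_11=4
t=11: S=4, d=2, jump=-1, S_12=3
t=12: S=3, d=1, jump=0, S_13=3
t=13: S=3, d=1, jump=0, S_14=3
t=14: S=3, d=2, jump=-1, S_15=2
t=15: S=2, d=0, jump=4, S_16=6

16


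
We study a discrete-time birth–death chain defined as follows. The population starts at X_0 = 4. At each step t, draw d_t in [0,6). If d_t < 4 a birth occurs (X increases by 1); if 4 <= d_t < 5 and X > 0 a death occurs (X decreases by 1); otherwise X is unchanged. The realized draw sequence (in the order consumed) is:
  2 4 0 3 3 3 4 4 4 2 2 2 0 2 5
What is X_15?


10

t=0: X=4, d=2 → birth, X_1=5
t=1: X=5, d=4 → death, X_2=4
t=2: X=4, d=0 → birth, X_3=5
t=3: X=5, d=3 → birth, X_4=6
t=4: X=6, d=3 → birth, X_5=7
t=5: X=7, d=3 → birth, X_6=8
t=6: X=8, d=4 → death, X_7=7
t=7: X=7, d=4 → death, X_8=6
t=8: X=6, d=4 → death, X_9=5
t=9: X=5, d=2 → birth, X_10=6
t=10: X=6, d=2 → birth, X_11=7
t=11: X=7, d=2 → birth, X_12=8
t=12: X=8, d=0 → birth, X_13=9
t=13: X=9, d=2 → birth, X_14=10
t=14: X=10, d=5 → hold, X_15=10


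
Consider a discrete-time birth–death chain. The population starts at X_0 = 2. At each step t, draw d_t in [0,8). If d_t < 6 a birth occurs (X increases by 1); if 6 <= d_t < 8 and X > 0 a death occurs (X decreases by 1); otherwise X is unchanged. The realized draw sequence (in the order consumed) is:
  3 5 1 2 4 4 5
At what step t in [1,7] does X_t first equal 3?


t=0: X=2, d=3 → birth, X_1=3
t=1: X=3, d=5 → birth, X_2=4
t=2: X=4, d=1 → birth, X_3=5
t=3: X=5, d=2 → birth, X_4=6
t=4: X=6, d=4 → birth, X_5=7
t=5: X=7, d=4 → birth, X_6=8
t=6: X=8, d=5 → birth, X_7=9

1


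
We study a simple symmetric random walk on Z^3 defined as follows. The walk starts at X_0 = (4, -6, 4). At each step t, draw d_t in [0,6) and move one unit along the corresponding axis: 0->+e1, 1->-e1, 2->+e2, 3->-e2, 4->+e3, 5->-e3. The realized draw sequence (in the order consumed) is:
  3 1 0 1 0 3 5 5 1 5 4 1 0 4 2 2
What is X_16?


t=0: X=(4, -6, 4), d=3 → -e2, X_1=(4, -7, 4)
t=1: X=(4, -7, 4), d=1 → -e1, X_2=(3, -7, 4)
t=2: X=(3, -7, 4), d=0 → +e1, X_3=(4, -7, 4)
t=3: X=(4, -7, 4), d=1 → -e1, X_4=(3, -7, 4)
t=4: X=(3, -7, 4), d=0 → +e1, X_5=(4, -7, 4)
t=5: X=(4, -7, 4), d=3 → -e2, X_6=(4, -8, 4)
t=6: X=(4, -8, 4), d=5 → -e3, X_7=(4, -8, 3)
t=7: X=(4, -8, 3), d=5 → -e3, X_8=(4, -8, 2)
t=8: X=(4, -8, 2), d=1 → -e1, X_9=(3, -8, 2)
t=9: X=(3, -8, 2), d=5 → -e3, X_10=(3, -8, 1)
t=10: X=(3, -8, 1), d=4 → +e3, X_11=(3, -8, 2)
t=11: X=(3, -8, 2), d=1 → -e1, X_12=(2, -8, 2)
t=12: X=(2, -8, 2), d=0 → +e1, X_13=(3, -8, 2)
t=13: X=(3, -8, 2), d=4 → +e3, X_14=(3, -8, 3)
t=14: X=(3, -8, 3), d=2 → +e2, X_15=(3, -7, 3)
t=15: X=(3, -7, 3), d=2 → +e2, X_16=(3, -6, 3)

(3, -6, 3)


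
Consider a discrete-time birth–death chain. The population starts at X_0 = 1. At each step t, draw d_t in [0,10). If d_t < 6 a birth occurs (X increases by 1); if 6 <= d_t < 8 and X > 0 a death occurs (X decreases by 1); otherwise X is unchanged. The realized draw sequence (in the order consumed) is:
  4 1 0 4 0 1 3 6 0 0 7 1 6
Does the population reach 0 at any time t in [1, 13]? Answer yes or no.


no

t=0: X=1, d=4 → birth, X_1=2
t=1: X=2, d=1 → birth, X_2=3
t=2: X=3, d=0 → birth, X_3=4
t=3: X=4, d=4 → birth, X_4=5
t=4: X=5, d=0 → birth, X_5=6
t=5: X=6, d=1 → birth, X_6=7
t=6: X=7, d=3 → birth, X_7=8
t=7: X=8, d=6 → death, X_8=7
t=8: X=7, d=0 → birth, X_9=8
t=9: X=8, d=0 → birth, X_10=9
t=10: X=9, d=7 → death, X_11=8
t=11: X=8, d=1 → birth, X_12=9
t=12: X=9, d=6 → death, X_13=8


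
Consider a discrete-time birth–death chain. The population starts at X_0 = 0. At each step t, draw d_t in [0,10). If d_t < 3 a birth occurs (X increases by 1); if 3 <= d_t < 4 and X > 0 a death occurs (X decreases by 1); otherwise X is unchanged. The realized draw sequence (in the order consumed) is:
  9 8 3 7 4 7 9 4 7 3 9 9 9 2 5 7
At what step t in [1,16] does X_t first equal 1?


14

t=0: X=0, d=9 → hold, X_1=0
t=1: X=0, d=8 → hold, X_2=0
t=2: X=0, d=3 → hold, X_3=0
t=3: X=0, d=7 → hold, X_4=0
t=4: X=0, d=4 → hold, X_5=0
t=5: X=0, d=7 → hold, X_6=0
t=6: X=0, d=9 → hold, X_7=0
t=7: X=0, d=4 → hold, X_8=0
t=8: X=0, d=7 → hold, X_9=0
t=9: X=0, d=3 → hold, X_10=0
t=10: X=0, d=9 → hold, X_11=0
t=11: X=0, d=9 → hold, X_12=0
t=12: X=0, d=9 → hold, X_13=0
t=13: X=0, d=2 → birth, X_14=1
t=14: X=1, d=5 → hold, X_15=1
t=15: X=1, d=7 → hold, X_16=1


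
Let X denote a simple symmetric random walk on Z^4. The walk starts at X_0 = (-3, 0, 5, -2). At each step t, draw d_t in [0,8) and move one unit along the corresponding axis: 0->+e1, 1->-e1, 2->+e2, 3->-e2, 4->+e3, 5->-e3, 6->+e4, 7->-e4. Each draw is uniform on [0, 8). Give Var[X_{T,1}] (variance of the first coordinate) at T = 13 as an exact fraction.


13/4

Outcome values over d=0..7: [1, -1, 0, 0, 0, 0, 0, 0]
Σy = 0, Σy² = 2, M = 8
μ = 0/8 = 0,  σ² = 2/8 − (0)² = 1/4
Independent increments: Var[X_13] = 13·σ² = 13·(1/4) = 13/4


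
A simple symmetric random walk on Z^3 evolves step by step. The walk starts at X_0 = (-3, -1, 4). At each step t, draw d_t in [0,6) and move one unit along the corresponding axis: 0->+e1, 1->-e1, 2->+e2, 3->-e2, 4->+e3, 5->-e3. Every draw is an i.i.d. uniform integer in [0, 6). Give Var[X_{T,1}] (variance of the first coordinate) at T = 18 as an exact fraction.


6

Outcome values over d=0..5: [1, -1, 0, 0, 0, 0]
Σy = 0, Σy² = 2, M = 6
μ = 0/6 = 0,  σ² = 2/6 − (0)² = 1/3
Independent increments: Var[X_18] = 18·σ² = 18·(1/3) = 6


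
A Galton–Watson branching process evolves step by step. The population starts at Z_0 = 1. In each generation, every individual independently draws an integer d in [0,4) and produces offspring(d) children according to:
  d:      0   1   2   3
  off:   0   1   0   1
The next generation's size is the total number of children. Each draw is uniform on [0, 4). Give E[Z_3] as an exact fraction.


Outcome values over d=0..3: [0, 1, 0, 1]
Σy = 2, Σy² = 2, M = 4
μ = 2/4 = 1/2,  σ² = 2/4 − (1/2)² = 1/4
E[Z_0] = 1
E[Z_1] = 1/2·E[Z_0] = 1/2
E[Z_2] = 1/2·E[Z_1] = 1/4
E[Z_3] = 1/2·E[Z_2] = 1/8

1/8


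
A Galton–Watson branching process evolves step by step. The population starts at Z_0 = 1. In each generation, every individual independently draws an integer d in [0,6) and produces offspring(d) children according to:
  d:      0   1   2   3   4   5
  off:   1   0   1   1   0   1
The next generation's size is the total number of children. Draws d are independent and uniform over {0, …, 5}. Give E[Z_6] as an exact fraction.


Outcome values over d=0..5: [1, 0, 1, 1, 0, 1]
Σy = 4, Σy² = 4, M = 6
μ = 4/6 = 2/3,  σ² = 4/6 − (2/3)² = 2/9
E[Z_0] = 1
E[Z_1] = 2/3·E[Z_0] = 2/3
E[Z_2] = 2/3·E[Z_1] = 4/9
E[Z_3] = 2/3·E[Z_2] = 8/27
E[Z_4] = 2/3·E[Z_3] = 16/81
E[Z_5] = 2/3·E[Z_4] = 32/243
E[Z_6] = 2/3·E[Z_5] = 64/729

64/729


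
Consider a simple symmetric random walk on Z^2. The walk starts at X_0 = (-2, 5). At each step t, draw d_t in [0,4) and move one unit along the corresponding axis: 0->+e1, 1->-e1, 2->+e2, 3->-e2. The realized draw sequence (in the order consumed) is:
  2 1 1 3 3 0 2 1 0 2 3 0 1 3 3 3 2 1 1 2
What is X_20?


(-5, 4)

t=0: X=(-2, 5), d=2 → +e2, X_1=(-2, 6)
t=1: X=(-2, 6), d=1 → -e1, X_2=(-3, 6)
t=2: X=(-3, 6), d=1 → -e1, X_3=(-4, 6)
t=3: X=(-4, 6), d=3 → -e2, X_4=(-4, 5)
t=4: X=(-4, 5), d=3 → -e2, X_5=(-4, 4)
t=5: X=(-4, 4), d=0 → +e1, X_6=(-3, 4)
t=6: X=(-3, 4), d=2 → +e2, X_7=(-3, 5)
t=7: X=(-3, 5), d=1 → -e1, X_8=(-4, 5)
t=8: X=(-4, 5), d=0 → +e1, X_9=(-3, 5)
t=9: X=(-3, 5), d=2 → +e2, X_10=(-3, 6)
t=10: X=(-3, 6), d=3 → -e2, X_11=(-3, 5)
t=11: X=(-3, 5), d=0 → +e1, X_12=(-2, 5)
t=12: X=(-2, 5), d=1 → -e1, X_13=(-3, 5)
t=13: X=(-3, 5), d=3 → -e2, X_14=(-3, 4)
t=14: X=(-3, 4), d=3 → -e2, X_15=(-3, 3)
t=15: X=(-3, 3), d=3 → -e2, X_16=(-3, 2)
t=16: X=(-3, 2), d=2 → +e2, X_17=(-3, 3)
t=17: X=(-3, 3), d=1 → -e1, X_18=(-4, 3)
t=18: X=(-4, 3), d=1 → -e1, X_19=(-5, 3)
t=19: X=(-5, 3), d=2 → +e2, X_20=(-5, 4)


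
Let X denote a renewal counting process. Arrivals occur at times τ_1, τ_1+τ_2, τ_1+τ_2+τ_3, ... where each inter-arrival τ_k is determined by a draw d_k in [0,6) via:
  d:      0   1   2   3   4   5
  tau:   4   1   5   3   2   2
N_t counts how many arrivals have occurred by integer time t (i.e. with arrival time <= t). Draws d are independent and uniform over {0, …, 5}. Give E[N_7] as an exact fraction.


Inter-arrival values over d=0..5: [4, 1, 5, 3, 2, 2]
Each d has probability 1/6, so the pmf of τ is: f(1) = 1/6, f(2) = 1/3, f(3) = 1/6, f(4) = 1/6, f(5) = 1/6
Renewal equation for m(n) = E[N_n]: condition on τ_1 = k (if k <= n, one arrival plus a fresh copy on the remaining n−k steps): m(n) = F(n) + Σ_{k<=n} f(k)·m(n−k), where F(n) = P(τ <= n) and m(0) = 0
m(1) = F(1) = 1/6
m(2) = F(2) + f(1)·m(1) = 1/2 + 1/6·1/6 = 19/36
m(3) = F(3) + f(1)·m(2) + f(2)·m(1) = 2/3 + 1/6·19/36 + 1/3·1/6 = 175/216
m(4) = F(4) + f(1)·m(3) + f(2)·m(2) + f(3)·m(1) = 5/6 + 1/6·175/216 + 1/3·19/36 + 1/6·1/6 = 1519/1296
m(5) = F(5) + f(1)·m(4) + f(2)·m(3) + f(3)·m(2) + f(4)·m(1) = 1 + 1/6·1519/1296 + 1/3·175/216 + 1/6·19/36 + 1/6·1/6 = 12295/7776
m(6) = F(6) + f(1)·m(5) + f(2)·m(4) + f(3)·m(3) + f(4)·m(2) + f(5)·m(1) = 1 + 1/6·12295/7776 + 1/3·1519/1296 + 1/6·175/216 + 1/6·19/36 + 1/6·1/6 = 88879/46656
m(7) = F(7) + f(1)·m(6) + f(2)·m(5) + f(3)·m(4) + f(4)·m(3) + f(5)·m(2) = 1 + 1/6·88879/46656 + 1/3·12295/7776 + 1/6·1519/1296 + 1/6·175/216 + 1/6·19/36 = 633463/279936
E[N_7] = m(7) = 633463/279936

633463/279936


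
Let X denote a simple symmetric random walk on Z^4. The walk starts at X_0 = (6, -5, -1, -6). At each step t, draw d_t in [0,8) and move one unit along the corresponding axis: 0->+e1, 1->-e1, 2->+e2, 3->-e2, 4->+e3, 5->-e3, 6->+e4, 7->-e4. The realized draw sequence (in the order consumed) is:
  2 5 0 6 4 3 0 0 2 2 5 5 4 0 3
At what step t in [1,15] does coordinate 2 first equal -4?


t=0: X=(6, -5, -1, -6), d=2 → +e2, X_1=(6, -4, -1, -6)
t=1: X=(6, -4, -1, -6), d=5 → -e3, X_2=(6, -4, -2, -6)
t=2: X=(6, -4, -2, -6), d=0 → +e1, X_3=(7, -4, -2, -6)
t=3: X=(7, -4, -2, -6), d=6 → +e4, X_4=(7, -4, -2, -5)
t=4: X=(7, -4, -2, -5), d=4 → +e3, X_5=(7, -4, -1, -5)
t=5: X=(7, -4, -1, -5), d=3 → -e2, X_6=(7, -5, -1, -5)
t=6: X=(7, -5, -1, -5), d=0 → +e1, X_7=(8, -5, -1, -5)
t=7: X=(8, -5, -1, -5), d=0 → +e1, X_8=(9, -5, -1, -5)
t=8: X=(9, -5, -1, -5), d=2 → +e2, X_9=(9, -4, -1, -5)
t=9: X=(9, -4, -1, -5), d=2 → +e2, X_10=(9, -3, -1, -5)
t=10: X=(9, -3, -1, -5), d=5 → -e3, X_11=(9, -3, -2, -5)
t=11: X=(9, -3, -2, -5), d=5 → -e3, X_12=(9, -3, -3, -5)
t=12: X=(9, -3, -3, -5), d=4 → +e3, X_13=(9, -3, -2, -5)
t=13: X=(9, -3, -2, -5), d=0 → +e1, X_14=(10, -3, -2, -5)
t=14: X=(10, -3, -2, -5), d=3 → -e2, X_15=(10, -4, -2, -5)

1


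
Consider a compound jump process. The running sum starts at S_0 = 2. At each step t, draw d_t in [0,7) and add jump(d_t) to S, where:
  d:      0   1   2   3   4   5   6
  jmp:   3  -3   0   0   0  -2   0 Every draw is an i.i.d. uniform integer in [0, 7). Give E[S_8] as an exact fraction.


Outcome values over d=0..6: [3, -3, 0, 0, 0, -2, 0]
Σy = -2, Σy² = 22, M = 7
μ = -2/7 = -2/7,  σ² = 22/7 − (-2/7)² = 150/49
E[S_8] = 2 + 8·(-2/7) = -2/7

-2/7


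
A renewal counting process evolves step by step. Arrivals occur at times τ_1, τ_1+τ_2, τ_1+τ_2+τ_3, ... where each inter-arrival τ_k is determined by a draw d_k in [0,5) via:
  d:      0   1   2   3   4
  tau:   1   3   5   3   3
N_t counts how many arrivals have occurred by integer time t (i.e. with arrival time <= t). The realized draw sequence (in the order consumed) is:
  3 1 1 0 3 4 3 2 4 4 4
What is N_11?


draw d_1=3: τ_1=3, arrival time A_1=3
draw d_2=1: τ_2=3, arrival time A_2=6
draw d_3=1: τ_3=3, arrival time A_3=9
draw d_4=0: τ_4=1, arrival time A_4=10
draw d_5=3: τ_5=3, arrival time A_5=13
draw d_6=4: τ_6=3, arrival time A_6=16
draw d_7=3: τ_7=3, arrival time A_7=19
draw d_8=2: τ_8=5, arrival time A_8=24
draw d_9=4: τ_9=3, arrival time A_9=27
draw d_10=4: τ_10=3, arrival time A_10=30
draw d_11=4: τ_11=3, arrival time A_11=33
N_t over t=0..11: 0:0 1:0 2:0 3:1 4:1 5:1 6:2 7:2 8:2 9:3 10:4 11:4

4


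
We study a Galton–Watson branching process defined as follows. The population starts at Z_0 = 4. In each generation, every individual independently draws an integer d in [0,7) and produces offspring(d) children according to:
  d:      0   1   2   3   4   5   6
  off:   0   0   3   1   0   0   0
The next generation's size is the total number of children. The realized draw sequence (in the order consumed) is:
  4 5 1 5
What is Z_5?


0

gen 0: Z_0=4, draws=[4, 5, 1, 5], offspring=[0, 0, 0, 0], Z_1=0
gen 1: Z_1=0, draws=[], offspring=[], Z_2=0
gen 2: Z_2=0, draws=[], offspring=[], Z_3=0
gen 3: Z_3=0, draws=[], offspring=[], Z_4=0
gen 4: Z_4=0, draws=[], offspring=[], Z_5=0


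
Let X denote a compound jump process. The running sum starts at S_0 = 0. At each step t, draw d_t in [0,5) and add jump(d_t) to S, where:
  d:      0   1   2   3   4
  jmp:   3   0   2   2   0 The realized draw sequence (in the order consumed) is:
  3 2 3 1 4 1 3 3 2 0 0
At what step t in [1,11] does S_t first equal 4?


t=0: S=0, d=3, jump=2, S_1=2
t=1: S=2, d=2, jump=2, S_2=4
t=2: S=4, d=3, jump=2, S_3=6
t=3: S=6, d=1, jump=0, S_4=6
t=4: S=6, d=4, jump=0, S_5=6
t=5: S=6, d=1, jump=0, S_6=6
t=6: S=6, d=3, jump=2, S_7=8
t=7: S=8, d=3, jump=2, S_8=10
t=8: S=10, d=2, jump=2, S_9=12
t=9: S=12, d=0, jump=3, S_10=15
t=10: S=15, d=0, jump=3, S_11=18

2


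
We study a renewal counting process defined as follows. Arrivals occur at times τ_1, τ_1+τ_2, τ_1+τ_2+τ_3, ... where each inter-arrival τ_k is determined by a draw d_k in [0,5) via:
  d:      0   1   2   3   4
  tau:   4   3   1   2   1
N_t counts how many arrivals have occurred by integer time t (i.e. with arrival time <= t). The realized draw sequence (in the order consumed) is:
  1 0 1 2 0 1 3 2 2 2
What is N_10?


3

draw d_1=1: τ_1=3, arrival time A_1=3
draw d_2=0: τ_2=4, arrival time A_2=7
draw d_3=1: τ_3=3, arrival time A_3=10
draw d_4=2: τ_4=1, arrival time A_4=11
draw d_5=0: τ_5=4, arrival time A_5=15
draw d_6=1: τ_6=3, arrival time A_6=18
draw d_7=3: τ_7=2, arrival time A_7=20
draw d_8=2: τ_8=1, arrival time A_8=21
draw d_9=2: τ_9=1, arrival time A_9=22
draw d_10=2: τ_10=1, arrival time A_10=23
N_t over t=0..10: 0:0 1:0 2:0 3:1 4:1 5:1 6:1 7:2 8:2 9:2 10:3


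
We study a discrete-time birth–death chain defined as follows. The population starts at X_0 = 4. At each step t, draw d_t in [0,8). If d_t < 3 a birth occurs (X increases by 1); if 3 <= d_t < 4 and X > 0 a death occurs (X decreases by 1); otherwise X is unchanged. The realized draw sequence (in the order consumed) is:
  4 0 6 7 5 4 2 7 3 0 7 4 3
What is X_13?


t=0: X=4, d=4 → hold, X_1=4
t=1: X=4, d=0 → birth, X_2=5
t=2: X=5, d=6 → hold, X_3=5
t=3: X=5, d=7 → hold, X_4=5
t=4: X=5, d=5 → hold, X_5=5
t=5: X=5, d=4 → hold, X_6=5
t=6: X=5, d=2 → birth, X_7=6
t=7: X=6, d=7 → hold, X_8=6
t=8: X=6, d=3 → death, X_9=5
t=9: X=5, d=0 → birth, X_10=6
t=10: X=6, d=7 → hold, X_11=6
t=11: X=6, d=4 → hold, X_12=6
t=12: X=6, d=3 → death, X_13=5

5


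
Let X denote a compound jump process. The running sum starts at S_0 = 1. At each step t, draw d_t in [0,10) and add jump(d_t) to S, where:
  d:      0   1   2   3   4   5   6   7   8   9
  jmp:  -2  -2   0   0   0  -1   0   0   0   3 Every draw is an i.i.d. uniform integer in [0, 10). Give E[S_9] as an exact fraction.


-4/5

Outcome values over d=0..9: [-2, -2, 0, 0, 0, -1, 0, 0, 0, 3]
Σy = -2, Σy² = 18, M = 10
μ = -2/10 = -1/5,  σ² = 18/10 − (-1/5)² = 44/25
E[S_9] = 1 + 9·(-1/5) = -4/5


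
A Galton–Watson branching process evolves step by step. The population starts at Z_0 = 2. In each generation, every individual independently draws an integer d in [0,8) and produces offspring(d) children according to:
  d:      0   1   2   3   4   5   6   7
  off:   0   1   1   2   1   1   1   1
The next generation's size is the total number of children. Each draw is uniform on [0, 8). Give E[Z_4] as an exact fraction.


2

Outcome values over d=0..7: [0, 1, 1, 2, 1, 1, 1, 1]
Σy = 8, Σy² = 10, M = 8
μ = 8/8 = 1,  σ² = 10/8 − (1)² = 1/4
E[Z_0] = 2
E[Z_1] = 1·E[Z_0] = 2
E[Z_2] = 1·E[Z_1] = 2
E[Z_3] = 1·E[Z_2] = 2
E[Z_4] = 1·E[Z_3] = 2


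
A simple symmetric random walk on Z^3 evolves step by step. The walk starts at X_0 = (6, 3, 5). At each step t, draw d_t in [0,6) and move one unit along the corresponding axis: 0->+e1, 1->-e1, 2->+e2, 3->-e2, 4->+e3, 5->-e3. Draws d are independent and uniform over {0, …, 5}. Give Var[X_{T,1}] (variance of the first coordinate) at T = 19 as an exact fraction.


19/3

Outcome values over d=0..5: [1, -1, 0, 0, 0, 0]
Σy = 0, Σy² = 2, M = 6
μ = 0/6 = 0,  σ² = 2/6 − (0)² = 1/3
Independent increments: Var[X_19] = 19·σ² = 19·(1/3) = 19/3
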